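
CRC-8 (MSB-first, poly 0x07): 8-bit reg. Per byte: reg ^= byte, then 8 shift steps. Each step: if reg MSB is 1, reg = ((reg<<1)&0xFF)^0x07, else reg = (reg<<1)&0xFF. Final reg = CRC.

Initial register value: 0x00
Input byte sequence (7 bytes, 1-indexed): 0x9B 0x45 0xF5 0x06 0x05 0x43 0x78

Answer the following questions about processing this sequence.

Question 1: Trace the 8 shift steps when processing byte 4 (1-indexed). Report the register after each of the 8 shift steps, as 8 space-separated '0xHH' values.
Answer: 0x3F 0x7E 0xFC 0xFF 0xF9 0xF5 0xED 0xDD

Derivation:
After byte 1 (0x9B): reg=0xC8
After byte 2 (0x45): reg=0xAA
After byte 3 (0xF5): reg=0x9A
Register before byte 4: 0x9A
After XOR with byte 0x06: 0x9C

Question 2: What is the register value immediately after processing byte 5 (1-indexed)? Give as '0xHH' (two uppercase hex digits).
Answer: 0x06

Derivation:
After byte 1 (0x9B): reg=0xC8
After byte 2 (0x45): reg=0xAA
After byte 3 (0xF5): reg=0x9A
After byte 4 (0x06): reg=0xDD
After byte 5 (0x05): reg=0x06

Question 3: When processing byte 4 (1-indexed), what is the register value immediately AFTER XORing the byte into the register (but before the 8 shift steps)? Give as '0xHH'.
Answer: 0x9C

Derivation:
Register before byte 4: 0x9A
Byte 4: 0x06
0x9A XOR 0x06 = 0x9C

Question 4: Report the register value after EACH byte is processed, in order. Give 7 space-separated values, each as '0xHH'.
0xC8 0xAA 0x9A 0xDD 0x06 0xDC 0x75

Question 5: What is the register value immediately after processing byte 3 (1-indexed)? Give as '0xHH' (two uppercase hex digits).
After byte 1 (0x9B): reg=0xC8
After byte 2 (0x45): reg=0xAA
After byte 3 (0xF5): reg=0x9A

Answer: 0x9A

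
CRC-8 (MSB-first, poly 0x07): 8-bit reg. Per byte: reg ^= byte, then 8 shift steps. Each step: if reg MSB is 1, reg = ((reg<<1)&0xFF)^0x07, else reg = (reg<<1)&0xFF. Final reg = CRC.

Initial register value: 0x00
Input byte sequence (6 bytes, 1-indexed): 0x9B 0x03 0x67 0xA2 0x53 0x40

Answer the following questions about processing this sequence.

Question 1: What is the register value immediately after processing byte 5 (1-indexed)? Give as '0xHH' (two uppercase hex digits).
After byte 1 (0x9B): reg=0xC8
After byte 2 (0x03): reg=0x7F
After byte 3 (0x67): reg=0x48
After byte 4 (0xA2): reg=0x98
After byte 5 (0x53): reg=0x7F

Answer: 0x7F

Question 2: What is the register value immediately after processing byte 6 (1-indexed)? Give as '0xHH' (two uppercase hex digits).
After byte 1 (0x9B): reg=0xC8
After byte 2 (0x03): reg=0x7F
After byte 3 (0x67): reg=0x48
After byte 4 (0xA2): reg=0x98
After byte 5 (0x53): reg=0x7F
After byte 6 (0x40): reg=0xBD

Answer: 0xBD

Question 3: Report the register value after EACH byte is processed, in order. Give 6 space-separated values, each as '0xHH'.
0xC8 0x7F 0x48 0x98 0x7F 0xBD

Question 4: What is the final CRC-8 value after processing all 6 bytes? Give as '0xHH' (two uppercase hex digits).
Answer: 0xBD

Derivation:
After byte 1 (0x9B): reg=0xC8
After byte 2 (0x03): reg=0x7F
After byte 3 (0x67): reg=0x48
After byte 4 (0xA2): reg=0x98
After byte 5 (0x53): reg=0x7F
After byte 6 (0x40): reg=0xBD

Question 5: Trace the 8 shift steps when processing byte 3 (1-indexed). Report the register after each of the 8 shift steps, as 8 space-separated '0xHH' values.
Answer: 0x30 0x60 0xC0 0x87 0x09 0x12 0x24 0x48

Derivation:
After byte 1 (0x9B): reg=0xC8
After byte 2 (0x03): reg=0x7F
Register before byte 3: 0x7F
After XOR with byte 0x67: 0x18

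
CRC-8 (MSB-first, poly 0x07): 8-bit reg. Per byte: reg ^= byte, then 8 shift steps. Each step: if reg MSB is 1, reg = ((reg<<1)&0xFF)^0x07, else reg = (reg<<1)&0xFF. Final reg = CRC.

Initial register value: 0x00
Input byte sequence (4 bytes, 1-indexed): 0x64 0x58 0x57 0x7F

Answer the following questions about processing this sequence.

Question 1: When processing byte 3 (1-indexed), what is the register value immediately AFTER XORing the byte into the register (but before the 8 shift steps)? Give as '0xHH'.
Answer: 0x79

Derivation:
Register before byte 3: 0x2E
Byte 3: 0x57
0x2E XOR 0x57 = 0x79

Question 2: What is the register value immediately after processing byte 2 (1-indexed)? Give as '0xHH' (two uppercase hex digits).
Answer: 0x2E

Derivation:
After byte 1 (0x64): reg=0x3B
After byte 2 (0x58): reg=0x2E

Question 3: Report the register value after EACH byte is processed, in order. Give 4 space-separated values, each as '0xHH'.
0x3B 0x2E 0x68 0x65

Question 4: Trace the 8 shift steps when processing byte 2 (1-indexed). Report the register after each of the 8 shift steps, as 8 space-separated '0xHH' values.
Answer: 0xC6 0x8B 0x11 0x22 0x44 0x88 0x17 0x2E

Derivation:
After byte 1 (0x64): reg=0x3B
Register before byte 2: 0x3B
After XOR with byte 0x58: 0x63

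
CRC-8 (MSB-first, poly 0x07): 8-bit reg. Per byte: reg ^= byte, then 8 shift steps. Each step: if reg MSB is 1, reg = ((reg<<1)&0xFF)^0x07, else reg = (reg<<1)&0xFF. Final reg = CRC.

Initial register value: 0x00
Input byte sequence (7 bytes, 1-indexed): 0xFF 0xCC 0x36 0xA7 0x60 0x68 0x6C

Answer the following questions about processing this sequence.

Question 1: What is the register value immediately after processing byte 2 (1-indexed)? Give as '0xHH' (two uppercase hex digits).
After byte 1 (0xFF): reg=0xF3
After byte 2 (0xCC): reg=0xBD

Answer: 0xBD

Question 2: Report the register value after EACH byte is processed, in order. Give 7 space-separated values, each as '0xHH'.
0xF3 0xBD 0xB8 0x5D 0xB3 0x0F 0x2E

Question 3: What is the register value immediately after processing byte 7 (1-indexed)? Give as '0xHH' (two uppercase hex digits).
After byte 1 (0xFF): reg=0xF3
After byte 2 (0xCC): reg=0xBD
After byte 3 (0x36): reg=0xB8
After byte 4 (0xA7): reg=0x5D
After byte 5 (0x60): reg=0xB3
After byte 6 (0x68): reg=0x0F
After byte 7 (0x6C): reg=0x2E

Answer: 0x2E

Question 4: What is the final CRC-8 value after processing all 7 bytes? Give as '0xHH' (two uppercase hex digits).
After byte 1 (0xFF): reg=0xF3
After byte 2 (0xCC): reg=0xBD
After byte 3 (0x36): reg=0xB8
After byte 4 (0xA7): reg=0x5D
After byte 5 (0x60): reg=0xB3
After byte 6 (0x68): reg=0x0F
After byte 7 (0x6C): reg=0x2E

Answer: 0x2E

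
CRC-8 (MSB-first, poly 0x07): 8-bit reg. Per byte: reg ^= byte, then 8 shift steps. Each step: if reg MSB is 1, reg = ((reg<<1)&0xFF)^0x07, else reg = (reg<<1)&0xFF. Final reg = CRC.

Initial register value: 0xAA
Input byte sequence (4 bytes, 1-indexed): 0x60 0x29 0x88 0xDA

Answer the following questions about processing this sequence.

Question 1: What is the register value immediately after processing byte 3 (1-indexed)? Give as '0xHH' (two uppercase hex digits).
After byte 1 (0x60): reg=0x78
After byte 2 (0x29): reg=0xB0
After byte 3 (0x88): reg=0xA8

Answer: 0xA8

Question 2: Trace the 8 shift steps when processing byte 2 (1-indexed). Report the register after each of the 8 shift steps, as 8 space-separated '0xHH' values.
Answer: 0xA2 0x43 0x86 0x0B 0x16 0x2C 0x58 0xB0

Derivation:
After byte 1 (0x60): reg=0x78
Register before byte 2: 0x78
After XOR with byte 0x29: 0x51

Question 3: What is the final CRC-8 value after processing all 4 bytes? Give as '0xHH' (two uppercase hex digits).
After byte 1 (0x60): reg=0x78
After byte 2 (0x29): reg=0xB0
After byte 3 (0x88): reg=0xA8
After byte 4 (0xDA): reg=0x59

Answer: 0x59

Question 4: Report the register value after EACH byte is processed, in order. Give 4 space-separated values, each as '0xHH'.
0x78 0xB0 0xA8 0x59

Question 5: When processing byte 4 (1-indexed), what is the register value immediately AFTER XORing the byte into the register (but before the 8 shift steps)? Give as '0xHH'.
Register before byte 4: 0xA8
Byte 4: 0xDA
0xA8 XOR 0xDA = 0x72

Answer: 0x72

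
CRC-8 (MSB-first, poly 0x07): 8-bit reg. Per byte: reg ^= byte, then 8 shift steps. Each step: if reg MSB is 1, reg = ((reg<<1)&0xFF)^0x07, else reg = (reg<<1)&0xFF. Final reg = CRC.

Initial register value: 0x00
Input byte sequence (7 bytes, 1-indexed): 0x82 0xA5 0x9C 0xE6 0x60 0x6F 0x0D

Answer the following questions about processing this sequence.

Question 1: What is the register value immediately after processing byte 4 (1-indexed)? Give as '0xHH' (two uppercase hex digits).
After byte 1 (0x82): reg=0x87
After byte 2 (0xA5): reg=0xEE
After byte 3 (0x9C): reg=0x59
After byte 4 (0xE6): reg=0x34

Answer: 0x34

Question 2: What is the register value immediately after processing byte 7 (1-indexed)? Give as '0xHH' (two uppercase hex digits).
After byte 1 (0x82): reg=0x87
After byte 2 (0xA5): reg=0xEE
After byte 3 (0x9C): reg=0x59
After byte 4 (0xE6): reg=0x34
After byte 5 (0x60): reg=0xAB
After byte 6 (0x6F): reg=0x52
After byte 7 (0x0D): reg=0x9A

Answer: 0x9A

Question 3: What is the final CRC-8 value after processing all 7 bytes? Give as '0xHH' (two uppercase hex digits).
Answer: 0x9A

Derivation:
After byte 1 (0x82): reg=0x87
After byte 2 (0xA5): reg=0xEE
After byte 3 (0x9C): reg=0x59
After byte 4 (0xE6): reg=0x34
After byte 5 (0x60): reg=0xAB
After byte 6 (0x6F): reg=0x52
After byte 7 (0x0D): reg=0x9A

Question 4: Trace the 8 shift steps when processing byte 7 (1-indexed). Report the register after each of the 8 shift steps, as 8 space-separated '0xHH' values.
After byte 1 (0x82): reg=0x87
After byte 2 (0xA5): reg=0xEE
After byte 3 (0x9C): reg=0x59
After byte 4 (0xE6): reg=0x34
After byte 5 (0x60): reg=0xAB
After byte 6 (0x6F): reg=0x52
Register before byte 7: 0x52
After XOR with byte 0x0D: 0x5F

Answer: 0xBE 0x7B 0xF6 0xEB 0xD1 0xA5 0x4D 0x9A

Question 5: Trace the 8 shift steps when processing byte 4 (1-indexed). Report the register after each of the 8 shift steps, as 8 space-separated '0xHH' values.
After byte 1 (0x82): reg=0x87
After byte 2 (0xA5): reg=0xEE
After byte 3 (0x9C): reg=0x59
Register before byte 4: 0x59
After XOR with byte 0xE6: 0xBF

Answer: 0x79 0xF2 0xE3 0xC1 0x85 0x0D 0x1A 0x34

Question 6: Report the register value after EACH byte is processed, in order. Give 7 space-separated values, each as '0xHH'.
0x87 0xEE 0x59 0x34 0xAB 0x52 0x9A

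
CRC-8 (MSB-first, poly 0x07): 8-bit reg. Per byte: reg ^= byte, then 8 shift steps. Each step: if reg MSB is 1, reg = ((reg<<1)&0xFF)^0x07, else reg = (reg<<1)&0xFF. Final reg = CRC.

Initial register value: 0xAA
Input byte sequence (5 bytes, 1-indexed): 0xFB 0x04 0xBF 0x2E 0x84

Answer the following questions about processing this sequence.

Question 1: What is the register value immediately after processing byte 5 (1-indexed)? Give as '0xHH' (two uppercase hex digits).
After byte 1 (0xFB): reg=0xB0
After byte 2 (0x04): reg=0x05
After byte 3 (0xBF): reg=0x2F
After byte 4 (0x2E): reg=0x07
After byte 5 (0x84): reg=0x80

Answer: 0x80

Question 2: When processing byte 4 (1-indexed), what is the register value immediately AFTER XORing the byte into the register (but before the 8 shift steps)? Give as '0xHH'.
Answer: 0x01

Derivation:
Register before byte 4: 0x2F
Byte 4: 0x2E
0x2F XOR 0x2E = 0x01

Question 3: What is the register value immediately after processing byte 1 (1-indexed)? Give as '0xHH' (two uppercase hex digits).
After byte 1 (0xFB): reg=0xB0

Answer: 0xB0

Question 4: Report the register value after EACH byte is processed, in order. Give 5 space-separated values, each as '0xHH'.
0xB0 0x05 0x2F 0x07 0x80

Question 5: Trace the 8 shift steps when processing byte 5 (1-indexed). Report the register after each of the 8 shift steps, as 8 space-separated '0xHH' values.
After byte 1 (0xFB): reg=0xB0
After byte 2 (0x04): reg=0x05
After byte 3 (0xBF): reg=0x2F
After byte 4 (0x2E): reg=0x07
Register before byte 5: 0x07
After XOR with byte 0x84: 0x83

Answer: 0x01 0x02 0x04 0x08 0x10 0x20 0x40 0x80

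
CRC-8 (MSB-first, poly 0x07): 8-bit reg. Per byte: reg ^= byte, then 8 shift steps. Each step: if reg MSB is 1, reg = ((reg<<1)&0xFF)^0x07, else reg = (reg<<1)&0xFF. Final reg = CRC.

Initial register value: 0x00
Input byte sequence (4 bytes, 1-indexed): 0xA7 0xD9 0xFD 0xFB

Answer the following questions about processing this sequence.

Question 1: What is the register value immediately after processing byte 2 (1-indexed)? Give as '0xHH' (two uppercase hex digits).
Answer: 0x72

Derivation:
After byte 1 (0xA7): reg=0x7C
After byte 2 (0xD9): reg=0x72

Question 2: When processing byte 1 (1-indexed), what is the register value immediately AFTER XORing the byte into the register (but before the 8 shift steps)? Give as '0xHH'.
Answer: 0xA7

Derivation:
Register before byte 1: 0x00
Byte 1: 0xA7
0x00 XOR 0xA7 = 0xA7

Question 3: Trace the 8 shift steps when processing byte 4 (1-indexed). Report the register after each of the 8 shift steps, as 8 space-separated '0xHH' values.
Answer: 0xBE 0x7B 0xF6 0xEB 0xD1 0xA5 0x4D 0x9A

Derivation:
After byte 1 (0xA7): reg=0x7C
After byte 2 (0xD9): reg=0x72
After byte 3 (0xFD): reg=0xA4
Register before byte 4: 0xA4
After XOR with byte 0xFB: 0x5F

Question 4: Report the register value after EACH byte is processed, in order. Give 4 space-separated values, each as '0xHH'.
0x7C 0x72 0xA4 0x9A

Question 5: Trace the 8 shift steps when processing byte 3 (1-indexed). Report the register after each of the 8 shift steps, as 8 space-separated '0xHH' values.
Answer: 0x19 0x32 0x64 0xC8 0x97 0x29 0x52 0xA4

Derivation:
After byte 1 (0xA7): reg=0x7C
After byte 2 (0xD9): reg=0x72
Register before byte 3: 0x72
After XOR with byte 0xFD: 0x8F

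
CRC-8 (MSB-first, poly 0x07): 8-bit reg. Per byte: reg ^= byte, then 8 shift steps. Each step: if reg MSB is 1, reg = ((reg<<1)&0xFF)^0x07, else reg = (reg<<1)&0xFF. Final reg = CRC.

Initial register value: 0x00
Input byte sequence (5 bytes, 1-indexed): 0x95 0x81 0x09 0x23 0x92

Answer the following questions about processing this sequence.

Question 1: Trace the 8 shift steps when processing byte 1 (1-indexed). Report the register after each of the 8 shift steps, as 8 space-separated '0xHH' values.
Answer: 0x2D 0x5A 0xB4 0x6F 0xDE 0xBB 0x71 0xE2

Derivation:
Register before byte 1: 0x00
After XOR with byte 0x95: 0x95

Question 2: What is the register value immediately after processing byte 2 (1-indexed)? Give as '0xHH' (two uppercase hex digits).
After byte 1 (0x95): reg=0xE2
After byte 2 (0x81): reg=0x2E

Answer: 0x2E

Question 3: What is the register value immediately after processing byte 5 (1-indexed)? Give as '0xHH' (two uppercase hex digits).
Answer: 0x33

Derivation:
After byte 1 (0x95): reg=0xE2
After byte 2 (0x81): reg=0x2E
After byte 3 (0x09): reg=0xF5
After byte 4 (0x23): reg=0x2C
After byte 5 (0x92): reg=0x33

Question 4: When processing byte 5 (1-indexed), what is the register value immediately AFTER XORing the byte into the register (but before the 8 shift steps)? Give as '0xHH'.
Register before byte 5: 0x2C
Byte 5: 0x92
0x2C XOR 0x92 = 0xBE

Answer: 0xBE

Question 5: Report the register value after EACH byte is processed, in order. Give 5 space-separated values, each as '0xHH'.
0xE2 0x2E 0xF5 0x2C 0x33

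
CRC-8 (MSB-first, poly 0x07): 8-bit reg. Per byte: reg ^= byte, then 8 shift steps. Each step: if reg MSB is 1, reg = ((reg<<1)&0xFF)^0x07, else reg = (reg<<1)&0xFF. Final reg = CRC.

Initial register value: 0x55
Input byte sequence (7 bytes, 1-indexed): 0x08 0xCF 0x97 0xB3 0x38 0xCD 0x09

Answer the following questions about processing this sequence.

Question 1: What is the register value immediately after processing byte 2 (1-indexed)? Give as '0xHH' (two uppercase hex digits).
After byte 1 (0x08): reg=0x94
After byte 2 (0xCF): reg=0x86

Answer: 0x86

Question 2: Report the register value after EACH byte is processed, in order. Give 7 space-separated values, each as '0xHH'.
0x94 0x86 0x77 0x52 0x11 0x1A 0x79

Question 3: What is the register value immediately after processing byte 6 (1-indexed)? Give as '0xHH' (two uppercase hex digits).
After byte 1 (0x08): reg=0x94
After byte 2 (0xCF): reg=0x86
After byte 3 (0x97): reg=0x77
After byte 4 (0xB3): reg=0x52
After byte 5 (0x38): reg=0x11
After byte 6 (0xCD): reg=0x1A

Answer: 0x1A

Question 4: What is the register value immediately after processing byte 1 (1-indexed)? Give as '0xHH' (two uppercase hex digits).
After byte 1 (0x08): reg=0x94

Answer: 0x94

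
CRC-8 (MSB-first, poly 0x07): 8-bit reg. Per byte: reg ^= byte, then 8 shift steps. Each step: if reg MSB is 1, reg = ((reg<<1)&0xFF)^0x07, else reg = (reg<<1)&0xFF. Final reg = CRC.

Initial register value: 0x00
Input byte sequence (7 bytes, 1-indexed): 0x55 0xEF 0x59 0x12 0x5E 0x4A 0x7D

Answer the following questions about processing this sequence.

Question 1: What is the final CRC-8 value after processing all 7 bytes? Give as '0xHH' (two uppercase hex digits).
Answer: 0x62

Derivation:
After byte 1 (0x55): reg=0xAC
After byte 2 (0xEF): reg=0xCE
After byte 3 (0x59): reg=0xEC
After byte 4 (0x12): reg=0xF4
After byte 5 (0x5E): reg=0x5F
After byte 6 (0x4A): reg=0x6B
After byte 7 (0x7D): reg=0x62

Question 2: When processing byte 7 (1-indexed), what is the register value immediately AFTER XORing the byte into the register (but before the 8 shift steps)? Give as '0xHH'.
Answer: 0x16

Derivation:
Register before byte 7: 0x6B
Byte 7: 0x7D
0x6B XOR 0x7D = 0x16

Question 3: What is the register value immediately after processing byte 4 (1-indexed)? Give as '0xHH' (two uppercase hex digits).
After byte 1 (0x55): reg=0xAC
After byte 2 (0xEF): reg=0xCE
After byte 3 (0x59): reg=0xEC
After byte 4 (0x12): reg=0xF4

Answer: 0xF4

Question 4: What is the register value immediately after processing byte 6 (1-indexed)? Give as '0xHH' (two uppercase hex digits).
Answer: 0x6B

Derivation:
After byte 1 (0x55): reg=0xAC
After byte 2 (0xEF): reg=0xCE
After byte 3 (0x59): reg=0xEC
After byte 4 (0x12): reg=0xF4
After byte 5 (0x5E): reg=0x5F
After byte 6 (0x4A): reg=0x6B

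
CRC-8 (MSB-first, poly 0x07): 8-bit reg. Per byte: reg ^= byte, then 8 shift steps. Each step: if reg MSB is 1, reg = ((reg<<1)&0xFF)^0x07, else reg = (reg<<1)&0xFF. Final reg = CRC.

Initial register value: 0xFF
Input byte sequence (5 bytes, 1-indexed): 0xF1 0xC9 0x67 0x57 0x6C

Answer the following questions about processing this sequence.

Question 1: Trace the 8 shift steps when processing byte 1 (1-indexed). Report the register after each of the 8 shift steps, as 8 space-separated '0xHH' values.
Register before byte 1: 0xFF
After XOR with byte 0xF1: 0x0E

Answer: 0x1C 0x38 0x70 0xE0 0xC7 0x89 0x15 0x2A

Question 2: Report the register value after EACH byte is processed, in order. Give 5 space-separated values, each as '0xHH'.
0x2A 0xA7 0x4E 0x4F 0xE9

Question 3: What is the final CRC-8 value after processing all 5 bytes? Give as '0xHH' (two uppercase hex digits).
Answer: 0xE9

Derivation:
After byte 1 (0xF1): reg=0x2A
After byte 2 (0xC9): reg=0xA7
After byte 3 (0x67): reg=0x4E
After byte 4 (0x57): reg=0x4F
After byte 5 (0x6C): reg=0xE9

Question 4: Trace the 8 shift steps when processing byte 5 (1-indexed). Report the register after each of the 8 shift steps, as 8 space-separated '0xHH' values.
After byte 1 (0xF1): reg=0x2A
After byte 2 (0xC9): reg=0xA7
After byte 3 (0x67): reg=0x4E
After byte 4 (0x57): reg=0x4F
Register before byte 5: 0x4F
After XOR with byte 0x6C: 0x23

Answer: 0x46 0x8C 0x1F 0x3E 0x7C 0xF8 0xF7 0xE9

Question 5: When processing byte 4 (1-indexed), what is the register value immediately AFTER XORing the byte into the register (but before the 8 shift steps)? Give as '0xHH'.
Answer: 0x19

Derivation:
Register before byte 4: 0x4E
Byte 4: 0x57
0x4E XOR 0x57 = 0x19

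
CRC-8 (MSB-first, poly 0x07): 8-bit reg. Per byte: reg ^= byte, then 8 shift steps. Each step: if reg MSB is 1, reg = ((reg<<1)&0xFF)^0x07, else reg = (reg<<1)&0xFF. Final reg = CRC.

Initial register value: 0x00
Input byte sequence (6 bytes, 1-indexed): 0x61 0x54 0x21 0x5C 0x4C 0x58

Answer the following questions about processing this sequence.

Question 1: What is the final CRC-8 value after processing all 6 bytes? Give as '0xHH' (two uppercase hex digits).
After byte 1 (0x61): reg=0x20
After byte 2 (0x54): reg=0x4B
After byte 3 (0x21): reg=0x11
After byte 4 (0x5C): reg=0xE4
After byte 5 (0x4C): reg=0x51
After byte 6 (0x58): reg=0x3F

Answer: 0x3F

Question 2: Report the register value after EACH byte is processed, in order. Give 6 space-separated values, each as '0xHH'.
0x20 0x4B 0x11 0xE4 0x51 0x3F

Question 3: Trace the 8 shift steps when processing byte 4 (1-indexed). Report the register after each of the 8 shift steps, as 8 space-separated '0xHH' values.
Answer: 0x9A 0x33 0x66 0xCC 0x9F 0x39 0x72 0xE4

Derivation:
After byte 1 (0x61): reg=0x20
After byte 2 (0x54): reg=0x4B
After byte 3 (0x21): reg=0x11
Register before byte 4: 0x11
After XOR with byte 0x5C: 0x4D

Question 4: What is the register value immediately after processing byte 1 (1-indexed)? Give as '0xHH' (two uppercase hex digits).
Answer: 0x20

Derivation:
After byte 1 (0x61): reg=0x20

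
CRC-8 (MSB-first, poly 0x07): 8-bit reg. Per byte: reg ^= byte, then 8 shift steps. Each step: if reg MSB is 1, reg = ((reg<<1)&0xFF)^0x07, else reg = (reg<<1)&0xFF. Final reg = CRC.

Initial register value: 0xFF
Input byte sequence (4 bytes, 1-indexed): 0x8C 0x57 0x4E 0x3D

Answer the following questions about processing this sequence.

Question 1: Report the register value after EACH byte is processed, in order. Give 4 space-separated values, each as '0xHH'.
0x5E 0x3F 0x50 0x04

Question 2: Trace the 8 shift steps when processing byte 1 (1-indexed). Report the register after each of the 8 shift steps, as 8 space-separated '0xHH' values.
Register before byte 1: 0xFF
After XOR with byte 0x8C: 0x73

Answer: 0xE6 0xCB 0x91 0x25 0x4A 0x94 0x2F 0x5E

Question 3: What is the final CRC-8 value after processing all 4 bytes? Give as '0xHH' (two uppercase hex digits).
Answer: 0x04

Derivation:
After byte 1 (0x8C): reg=0x5E
After byte 2 (0x57): reg=0x3F
After byte 3 (0x4E): reg=0x50
After byte 4 (0x3D): reg=0x04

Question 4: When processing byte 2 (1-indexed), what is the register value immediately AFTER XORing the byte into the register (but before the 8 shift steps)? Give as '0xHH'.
Register before byte 2: 0x5E
Byte 2: 0x57
0x5E XOR 0x57 = 0x09

Answer: 0x09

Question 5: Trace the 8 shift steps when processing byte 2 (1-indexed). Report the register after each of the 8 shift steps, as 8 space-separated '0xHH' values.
Answer: 0x12 0x24 0x48 0x90 0x27 0x4E 0x9C 0x3F

Derivation:
After byte 1 (0x8C): reg=0x5E
Register before byte 2: 0x5E
After XOR with byte 0x57: 0x09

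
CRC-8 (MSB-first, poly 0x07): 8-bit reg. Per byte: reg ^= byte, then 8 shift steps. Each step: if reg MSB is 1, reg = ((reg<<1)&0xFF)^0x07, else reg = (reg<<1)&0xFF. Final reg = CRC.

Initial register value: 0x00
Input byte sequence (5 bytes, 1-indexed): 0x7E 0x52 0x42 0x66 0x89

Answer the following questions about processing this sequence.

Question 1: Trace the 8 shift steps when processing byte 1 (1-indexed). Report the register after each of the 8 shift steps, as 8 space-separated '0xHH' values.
Answer: 0xFC 0xFF 0xF9 0xF5 0xED 0xDD 0xBD 0x7D

Derivation:
Register before byte 1: 0x00
After XOR with byte 0x7E: 0x7E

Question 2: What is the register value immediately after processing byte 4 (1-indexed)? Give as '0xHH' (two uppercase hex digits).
After byte 1 (0x7E): reg=0x7D
After byte 2 (0x52): reg=0xCD
After byte 3 (0x42): reg=0xA4
After byte 4 (0x66): reg=0x40

Answer: 0x40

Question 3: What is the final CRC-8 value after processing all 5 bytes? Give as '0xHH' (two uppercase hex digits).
After byte 1 (0x7E): reg=0x7D
After byte 2 (0x52): reg=0xCD
After byte 3 (0x42): reg=0xA4
After byte 4 (0x66): reg=0x40
After byte 5 (0x89): reg=0x71

Answer: 0x71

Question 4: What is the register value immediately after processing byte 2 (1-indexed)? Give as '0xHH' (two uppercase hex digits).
Answer: 0xCD

Derivation:
After byte 1 (0x7E): reg=0x7D
After byte 2 (0x52): reg=0xCD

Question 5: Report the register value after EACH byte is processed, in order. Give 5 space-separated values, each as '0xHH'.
0x7D 0xCD 0xA4 0x40 0x71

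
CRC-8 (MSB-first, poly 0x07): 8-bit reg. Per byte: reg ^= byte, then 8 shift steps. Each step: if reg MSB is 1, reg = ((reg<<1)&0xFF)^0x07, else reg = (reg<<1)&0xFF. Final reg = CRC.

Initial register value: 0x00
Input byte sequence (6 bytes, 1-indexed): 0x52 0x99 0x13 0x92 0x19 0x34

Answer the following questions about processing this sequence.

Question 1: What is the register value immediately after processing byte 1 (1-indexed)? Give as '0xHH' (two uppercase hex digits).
Answer: 0xB9

Derivation:
After byte 1 (0x52): reg=0xB9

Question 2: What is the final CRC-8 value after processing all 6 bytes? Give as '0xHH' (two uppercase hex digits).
Answer: 0x20

Derivation:
After byte 1 (0x52): reg=0xB9
After byte 2 (0x99): reg=0xE0
After byte 3 (0x13): reg=0xD7
After byte 4 (0x92): reg=0xDC
After byte 5 (0x19): reg=0x55
After byte 6 (0x34): reg=0x20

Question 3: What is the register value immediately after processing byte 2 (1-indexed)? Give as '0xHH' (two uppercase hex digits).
Answer: 0xE0

Derivation:
After byte 1 (0x52): reg=0xB9
After byte 2 (0x99): reg=0xE0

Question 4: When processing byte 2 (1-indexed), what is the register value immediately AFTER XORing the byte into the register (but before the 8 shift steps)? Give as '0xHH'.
Register before byte 2: 0xB9
Byte 2: 0x99
0xB9 XOR 0x99 = 0x20

Answer: 0x20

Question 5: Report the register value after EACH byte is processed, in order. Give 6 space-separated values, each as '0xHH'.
0xB9 0xE0 0xD7 0xDC 0x55 0x20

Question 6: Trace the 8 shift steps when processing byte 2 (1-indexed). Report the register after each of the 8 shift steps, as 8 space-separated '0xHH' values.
Answer: 0x40 0x80 0x07 0x0E 0x1C 0x38 0x70 0xE0

Derivation:
After byte 1 (0x52): reg=0xB9
Register before byte 2: 0xB9
After XOR with byte 0x99: 0x20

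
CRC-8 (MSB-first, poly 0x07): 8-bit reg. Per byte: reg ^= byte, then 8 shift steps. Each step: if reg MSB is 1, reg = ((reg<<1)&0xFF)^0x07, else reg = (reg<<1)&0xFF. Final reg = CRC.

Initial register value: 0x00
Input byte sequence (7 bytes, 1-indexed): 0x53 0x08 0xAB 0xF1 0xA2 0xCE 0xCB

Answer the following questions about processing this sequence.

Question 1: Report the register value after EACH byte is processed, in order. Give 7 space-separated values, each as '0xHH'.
0xBE 0x0B 0x69 0xC1 0x2E 0xAE 0x3C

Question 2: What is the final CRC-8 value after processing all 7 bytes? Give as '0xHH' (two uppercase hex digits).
Answer: 0x3C

Derivation:
After byte 1 (0x53): reg=0xBE
After byte 2 (0x08): reg=0x0B
After byte 3 (0xAB): reg=0x69
After byte 4 (0xF1): reg=0xC1
After byte 5 (0xA2): reg=0x2E
After byte 6 (0xCE): reg=0xAE
After byte 7 (0xCB): reg=0x3C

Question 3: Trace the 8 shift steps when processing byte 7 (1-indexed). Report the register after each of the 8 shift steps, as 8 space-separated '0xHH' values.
Answer: 0xCA 0x93 0x21 0x42 0x84 0x0F 0x1E 0x3C

Derivation:
After byte 1 (0x53): reg=0xBE
After byte 2 (0x08): reg=0x0B
After byte 3 (0xAB): reg=0x69
After byte 4 (0xF1): reg=0xC1
After byte 5 (0xA2): reg=0x2E
After byte 6 (0xCE): reg=0xAE
Register before byte 7: 0xAE
After XOR with byte 0xCB: 0x65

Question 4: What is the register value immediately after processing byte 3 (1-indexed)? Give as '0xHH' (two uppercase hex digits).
Answer: 0x69

Derivation:
After byte 1 (0x53): reg=0xBE
After byte 2 (0x08): reg=0x0B
After byte 3 (0xAB): reg=0x69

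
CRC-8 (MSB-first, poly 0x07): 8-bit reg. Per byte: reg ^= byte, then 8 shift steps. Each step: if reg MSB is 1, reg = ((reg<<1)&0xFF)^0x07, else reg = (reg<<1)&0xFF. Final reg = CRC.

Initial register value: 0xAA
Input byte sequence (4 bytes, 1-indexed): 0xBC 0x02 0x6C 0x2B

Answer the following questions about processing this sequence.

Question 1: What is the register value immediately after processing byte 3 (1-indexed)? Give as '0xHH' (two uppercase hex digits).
Answer: 0xF6

Derivation:
After byte 1 (0xBC): reg=0x62
After byte 2 (0x02): reg=0x27
After byte 3 (0x6C): reg=0xF6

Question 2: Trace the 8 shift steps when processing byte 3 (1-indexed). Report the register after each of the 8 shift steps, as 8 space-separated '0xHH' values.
After byte 1 (0xBC): reg=0x62
After byte 2 (0x02): reg=0x27
Register before byte 3: 0x27
After XOR with byte 0x6C: 0x4B

Answer: 0x96 0x2B 0x56 0xAC 0x5F 0xBE 0x7B 0xF6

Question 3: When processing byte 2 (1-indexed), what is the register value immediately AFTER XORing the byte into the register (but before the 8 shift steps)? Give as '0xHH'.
Register before byte 2: 0x62
Byte 2: 0x02
0x62 XOR 0x02 = 0x60

Answer: 0x60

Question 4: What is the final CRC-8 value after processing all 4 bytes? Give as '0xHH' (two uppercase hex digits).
After byte 1 (0xBC): reg=0x62
After byte 2 (0x02): reg=0x27
After byte 3 (0x6C): reg=0xF6
After byte 4 (0x2B): reg=0x1D

Answer: 0x1D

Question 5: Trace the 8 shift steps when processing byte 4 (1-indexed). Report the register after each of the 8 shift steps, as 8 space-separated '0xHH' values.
Answer: 0xBD 0x7D 0xFA 0xF3 0xE1 0xC5 0x8D 0x1D

Derivation:
After byte 1 (0xBC): reg=0x62
After byte 2 (0x02): reg=0x27
After byte 3 (0x6C): reg=0xF6
Register before byte 4: 0xF6
After XOR with byte 0x2B: 0xDD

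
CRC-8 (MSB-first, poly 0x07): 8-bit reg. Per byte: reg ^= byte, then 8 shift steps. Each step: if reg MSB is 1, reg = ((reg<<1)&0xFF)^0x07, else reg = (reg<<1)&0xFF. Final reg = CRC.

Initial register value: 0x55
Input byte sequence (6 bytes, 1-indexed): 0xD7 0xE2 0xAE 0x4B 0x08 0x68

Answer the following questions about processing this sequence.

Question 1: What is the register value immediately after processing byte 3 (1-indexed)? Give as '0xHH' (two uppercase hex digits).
After byte 1 (0xD7): reg=0x87
After byte 2 (0xE2): reg=0x3C
After byte 3 (0xAE): reg=0xF7

Answer: 0xF7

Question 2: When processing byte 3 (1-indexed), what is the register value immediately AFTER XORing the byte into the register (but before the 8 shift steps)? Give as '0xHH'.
Answer: 0x92

Derivation:
Register before byte 3: 0x3C
Byte 3: 0xAE
0x3C XOR 0xAE = 0x92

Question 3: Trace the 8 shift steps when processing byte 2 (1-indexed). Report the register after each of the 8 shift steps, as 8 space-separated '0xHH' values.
Answer: 0xCA 0x93 0x21 0x42 0x84 0x0F 0x1E 0x3C

Derivation:
After byte 1 (0xD7): reg=0x87
Register before byte 2: 0x87
After XOR with byte 0xE2: 0x65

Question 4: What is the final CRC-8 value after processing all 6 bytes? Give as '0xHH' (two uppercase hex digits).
After byte 1 (0xD7): reg=0x87
After byte 2 (0xE2): reg=0x3C
After byte 3 (0xAE): reg=0xF7
After byte 4 (0x4B): reg=0x3D
After byte 5 (0x08): reg=0x8B
After byte 6 (0x68): reg=0xA7

Answer: 0xA7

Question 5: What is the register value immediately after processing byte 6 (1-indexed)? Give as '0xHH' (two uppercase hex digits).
Answer: 0xA7

Derivation:
After byte 1 (0xD7): reg=0x87
After byte 2 (0xE2): reg=0x3C
After byte 3 (0xAE): reg=0xF7
After byte 4 (0x4B): reg=0x3D
After byte 5 (0x08): reg=0x8B
After byte 6 (0x68): reg=0xA7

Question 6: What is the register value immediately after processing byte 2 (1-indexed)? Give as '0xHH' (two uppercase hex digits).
After byte 1 (0xD7): reg=0x87
After byte 2 (0xE2): reg=0x3C

Answer: 0x3C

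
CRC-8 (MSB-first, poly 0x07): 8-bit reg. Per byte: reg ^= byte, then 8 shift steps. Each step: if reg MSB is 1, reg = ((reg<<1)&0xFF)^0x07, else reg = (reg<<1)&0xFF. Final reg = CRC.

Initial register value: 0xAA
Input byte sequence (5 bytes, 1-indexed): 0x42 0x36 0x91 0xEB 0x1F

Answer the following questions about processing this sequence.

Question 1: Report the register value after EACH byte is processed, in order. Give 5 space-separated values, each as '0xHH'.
0x96 0x69 0xE6 0x23 0xB4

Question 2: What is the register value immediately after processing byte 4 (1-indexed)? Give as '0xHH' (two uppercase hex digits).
Answer: 0x23

Derivation:
After byte 1 (0x42): reg=0x96
After byte 2 (0x36): reg=0x69
After byte 3 (0x91): reg=0xE6
After byte 4 (0xEB): reg=0x23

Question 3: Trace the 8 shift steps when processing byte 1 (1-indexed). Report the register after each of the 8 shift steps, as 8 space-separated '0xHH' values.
Register before byte 1: 0xAA
After XOR with byte 0x42: 0xE8

Answer: 0xD7 0xA9 0x55 0xAA 0x53 0xA6 0x4B 0x96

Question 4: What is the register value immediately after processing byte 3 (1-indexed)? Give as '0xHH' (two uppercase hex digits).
Answer: 0xE6

Derivation:
After byte 1 (0x42): reg=0x96
After byte 2 (0x36): reg=0x69
After byte 3 (0x91): reg=0xE6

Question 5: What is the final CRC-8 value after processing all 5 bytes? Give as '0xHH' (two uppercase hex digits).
Answer: 0xB4

Derivation:
After byte 1 (0x42): reg=0x96
After byte 2 (0x36): reg=0x69
After byte 3 (0x91): reg=0xE6
After byte 4 (0xEB): reg=0x23
After byte 5 (0x1F): reg=0xB4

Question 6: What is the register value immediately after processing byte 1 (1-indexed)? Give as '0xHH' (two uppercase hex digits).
After byte 1 (0x42): reg=0x96

Answer: 0x96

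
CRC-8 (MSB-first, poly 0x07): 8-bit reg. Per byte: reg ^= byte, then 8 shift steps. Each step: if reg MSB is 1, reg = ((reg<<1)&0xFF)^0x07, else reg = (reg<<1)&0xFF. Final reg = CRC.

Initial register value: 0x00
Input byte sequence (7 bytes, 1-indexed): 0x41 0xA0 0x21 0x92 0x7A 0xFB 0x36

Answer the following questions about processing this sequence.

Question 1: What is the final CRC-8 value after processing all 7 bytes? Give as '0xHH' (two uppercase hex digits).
Answer: 0xD0

Derivation:
After byte 1 (0x41): reg=0xC0
After byte 2 (0xA0): reg=0x27
After byte 3 (0x21): reg=0x12
After byte 4 (0x92): reg=0x89
After byte 5 (0x7A): reg=0xD7
After byte 6 (0xFB): reg=0xC4
After byte 7 (0x36): reg=0xD0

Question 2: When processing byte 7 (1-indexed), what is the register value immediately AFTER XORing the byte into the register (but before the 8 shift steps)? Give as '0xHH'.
Answer: 0xF2

Derivation:
Register before byte 7: 0xC4
Byte 7: 0x36
0xC4 XOR 0x36 = 0xF2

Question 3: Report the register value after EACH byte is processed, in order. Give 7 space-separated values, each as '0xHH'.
0xC0 0x27 0x12 0x89 0xD7 0xC4 0xD0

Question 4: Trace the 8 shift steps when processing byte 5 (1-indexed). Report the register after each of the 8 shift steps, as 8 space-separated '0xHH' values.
Answer: 0xE1 0xC5 0x8D 0x1D 0x3A 0x74 0xE8 0xD7

Derivation:
After byte 1 (0x41): reg=0xC0
After byte 2 (0xA0): reg=0x27
After byte 3 (0x21): reg=0x12
After byte 4 (0x92): reg=0x89
Register before byte 5: 0x89
After XOR with byte 0x7A: 0xF3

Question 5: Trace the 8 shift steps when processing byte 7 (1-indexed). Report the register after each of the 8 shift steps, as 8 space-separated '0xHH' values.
Answer: 0xE3 0xC1 0x85 0x0D 0x1A 0x34 0x68 0xD0

Derivation:
After byte 1 (0x41): reg=0xC0
After byte 2 (0xA0): reg=0x27
After byte 3 (0x21): reg=0x12
After byte 4 (0x92): reg=0x89
After byte 5 (0x7A): reg=0xD7
After byte 6 (0xFB): reg=0xC4
Register before byte 7: 0xC4
After XOR with byte 0x36: 0xF2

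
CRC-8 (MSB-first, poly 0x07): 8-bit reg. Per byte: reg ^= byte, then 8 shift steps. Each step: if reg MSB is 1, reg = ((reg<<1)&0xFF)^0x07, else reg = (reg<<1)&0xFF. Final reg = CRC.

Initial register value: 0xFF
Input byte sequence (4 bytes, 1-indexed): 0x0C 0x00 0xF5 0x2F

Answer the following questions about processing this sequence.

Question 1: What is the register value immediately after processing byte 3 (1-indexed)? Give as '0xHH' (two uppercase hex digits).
Answer: 0x14

Derivation:
After byte 1 (0x0C): reg=0xD7
After byte 2 (0x00): reg=0x2B
After byte 3 (0xF5): reg=0x14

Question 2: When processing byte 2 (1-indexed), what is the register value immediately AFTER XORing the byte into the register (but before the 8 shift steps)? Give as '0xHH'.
Register before byte 2: 0xD7
Byte 2: 0x00
0xD7 XOR 0x00 = 0xD7

Answer: 0xD7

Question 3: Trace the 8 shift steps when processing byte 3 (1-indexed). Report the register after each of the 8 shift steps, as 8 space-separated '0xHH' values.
After byte 1 (0x0C): reg=0xD7
After byte 2 (0x00): reg=0x2B
Register before byte 3: 0x2B
After XOR with byte 0xF5: 0xDE

Answer: 0xBB 0x71 0xE2 0xC3 0x81 0x05 0x0A 0x14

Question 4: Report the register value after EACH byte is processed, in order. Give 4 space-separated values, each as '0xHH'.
0xD7 0x2B 0x14 0xA1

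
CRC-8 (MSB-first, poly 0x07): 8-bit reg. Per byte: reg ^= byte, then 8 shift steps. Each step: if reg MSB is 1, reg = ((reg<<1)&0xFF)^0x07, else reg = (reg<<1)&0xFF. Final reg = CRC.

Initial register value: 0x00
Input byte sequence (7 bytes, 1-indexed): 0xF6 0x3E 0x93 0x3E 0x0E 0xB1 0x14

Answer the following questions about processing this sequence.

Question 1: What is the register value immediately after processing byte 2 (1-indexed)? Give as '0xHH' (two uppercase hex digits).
After byte 1 (0xF6): reg=0xCC
After byte 2 (0x3E): reg=0xD0

Answer: 0xD0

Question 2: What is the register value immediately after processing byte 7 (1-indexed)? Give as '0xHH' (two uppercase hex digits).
After byte 1 (0xF6): reg=0xCC
After byte 2 (0x3E): reg=0xD0
After byte 3 (0x93): reg=0xCE
After byte 4 (0x3E): reg=0xDE
After byte 5 (0x0E): reg=0x3E
After byte 6 (0xB1): reg=0xA4
After byte 7 (0x14): reg=0x19

Answer: 0x19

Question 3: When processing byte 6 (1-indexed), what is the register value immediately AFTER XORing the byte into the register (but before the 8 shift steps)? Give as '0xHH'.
Register before byte 6: 0x3E
Byte 6: 0xB1
0x3E XOR 0xB1 = 0x8F

Answer: 0x8F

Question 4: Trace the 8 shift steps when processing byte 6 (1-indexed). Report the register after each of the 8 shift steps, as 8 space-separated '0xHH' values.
Answer: 0x19 0x32 0x64 0xC8 0x97 0x29 0x52 0xA4

Derivation:
After byte 1 (0xF6): reg=0xCC
After byte 2 (0x3E): reg=0xD0
After byte 3 (0x93): reg=0xCE
After byte 4 (0x3E): reg=0xDE
After byte 5 (0x0E): reg=0x3E
Register before byte 6: 0x3E
After XOR with byte 0xB1: 0x8F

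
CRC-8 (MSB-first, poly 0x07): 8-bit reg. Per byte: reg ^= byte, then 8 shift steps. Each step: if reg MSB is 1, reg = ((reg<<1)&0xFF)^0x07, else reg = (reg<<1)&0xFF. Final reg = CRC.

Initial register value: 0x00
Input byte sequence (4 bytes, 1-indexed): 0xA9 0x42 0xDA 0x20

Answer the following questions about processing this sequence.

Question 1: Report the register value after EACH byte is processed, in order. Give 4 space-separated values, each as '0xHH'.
0x56 0x6C 0x0B 0xD1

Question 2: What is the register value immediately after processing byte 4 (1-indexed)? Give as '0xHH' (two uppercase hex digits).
After byte 1 (0xA9): reg=0x56
After byte 2 (0x42): reg=0x6C
After byte 3 (0xDA): reg=0x0B
After byte 4 (0x20): reg=0xD1

Answer: 0xD1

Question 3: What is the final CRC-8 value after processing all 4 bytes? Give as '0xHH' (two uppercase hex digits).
Answer: 0xD1

Derivation:
After byte 1 (0xA9): reg=0x56
After byte 2 (0x42): reg=0x6C
After byte 3 (0xDA): reg=0x0B
After byte 4 (0x20): reg=0xD1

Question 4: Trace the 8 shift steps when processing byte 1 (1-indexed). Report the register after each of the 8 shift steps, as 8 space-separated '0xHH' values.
Answer: 0x55 0xAA 0x53 0xA6 0x4B 0x96 0x2B 0x56

Derivation:
Register before byte 1: 0x00
After XOR with byte 0xA9: 0xA9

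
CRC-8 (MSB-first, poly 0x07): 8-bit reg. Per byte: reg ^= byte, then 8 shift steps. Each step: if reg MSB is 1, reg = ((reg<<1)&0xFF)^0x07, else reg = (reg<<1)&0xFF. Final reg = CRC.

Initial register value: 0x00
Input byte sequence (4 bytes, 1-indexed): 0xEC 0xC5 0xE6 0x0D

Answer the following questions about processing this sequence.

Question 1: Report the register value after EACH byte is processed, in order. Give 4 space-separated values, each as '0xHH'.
0x8A 0xEA 0x24 0xDF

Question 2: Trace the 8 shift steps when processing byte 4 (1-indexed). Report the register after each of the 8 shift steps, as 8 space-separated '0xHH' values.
After byte 1 (0xEC): reg=0x8A
After byte 2 (0xC5): reg=0xEA
After byte 3 (0xE6): reg=0x24
Register before byte 4: 0x24
After XOR with byte 0x0D: 0x29

Answer: 0x52 0xA4 0x4F 0x9E 0x3B 0x76 0xEC 0xDF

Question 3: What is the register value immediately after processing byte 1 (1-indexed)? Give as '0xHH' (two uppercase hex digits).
Answer: 0x8A

Derivation:
After byte 1 (0xEC): reg=0x8A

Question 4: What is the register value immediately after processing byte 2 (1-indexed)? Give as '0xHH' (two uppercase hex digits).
Answer: 0xEA

Derivation:
After byte 1 (0xEC): reg=0x8A
After byte 2 (0xC5): reg=0xEA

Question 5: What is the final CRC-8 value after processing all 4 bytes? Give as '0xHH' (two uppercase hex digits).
Answer: 0xDF

Derivation:
After byte 1 (0xEC): reg=0x8A
After byte 2 (0xC5): reg=0xEA
After byte 3 (0xE6): reg=0x24
After byte 4 (0x0D): reg=0xDF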